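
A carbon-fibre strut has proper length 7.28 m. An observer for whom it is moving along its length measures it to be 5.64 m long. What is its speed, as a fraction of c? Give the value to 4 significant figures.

γ = L₀/L = 7.28/5.64 = 1.29078
β = √(1 − 1/γ²) = 0.6323

β ≈ 0.6323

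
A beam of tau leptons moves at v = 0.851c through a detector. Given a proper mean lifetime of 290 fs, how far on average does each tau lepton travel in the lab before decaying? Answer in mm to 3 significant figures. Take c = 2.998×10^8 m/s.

γ = 1/√(1 − 0.851²) = 1.9042
Dilated lifetime: Δt = γτ₀ = 1.9042 × 290 fs = 552.21 fs
d = vΔt = 0.851c × 552.21 fs = 2.5513×10^8 m/s × 5.5221×10^-13 s = 0.141 mm

d ≈ 0.141 mm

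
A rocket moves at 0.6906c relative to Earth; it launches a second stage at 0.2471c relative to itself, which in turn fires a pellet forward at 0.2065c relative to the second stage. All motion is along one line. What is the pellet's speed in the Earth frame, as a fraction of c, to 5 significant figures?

Compose boost 2: (0.2471 + 0.6906)/(1 + 0.2471×0.6906) = 0.93770/1.170647 = 0.8010099
Compose boost 3: (0.2065 + 0.8010099)/(1 + 0.2065×0.8010099) = 1.007510/1.165409 = 0.86451

u ≈ 0.86451c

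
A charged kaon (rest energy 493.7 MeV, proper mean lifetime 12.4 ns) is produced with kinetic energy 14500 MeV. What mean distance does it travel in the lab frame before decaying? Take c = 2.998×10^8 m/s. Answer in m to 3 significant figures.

γ = 1 + K/(m₀c²) = 1 + 14500/493.7 = 30.370
β = √(1 − 1/γ²) = 0.99946
Dilated lifetime: γτ₀ = 30.370 × 12.4 ns = 376.59 ns
d = βc·γτ₀ = 0.99946 × (2.998×10^8 m/s) × 3.7659×10^-7 s = 113 m

d ≈ 113 m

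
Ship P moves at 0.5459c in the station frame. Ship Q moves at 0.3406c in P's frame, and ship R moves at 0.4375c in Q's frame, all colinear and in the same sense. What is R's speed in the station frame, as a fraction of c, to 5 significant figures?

Compose boost 2: (0.3406 + 0.5459)/(1 + 0.3406×0.5459) = 0.88650/1.185934 = 0.7475124
Compose boost 3: (0.4375 + 0.7475124)/(1 + 0.4375×0.7475124) = 1.185012/1.327037 = 0.89298

u ≈ 0.89298c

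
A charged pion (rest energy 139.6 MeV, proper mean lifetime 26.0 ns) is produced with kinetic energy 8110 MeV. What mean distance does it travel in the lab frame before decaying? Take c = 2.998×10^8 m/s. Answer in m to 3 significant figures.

d ≈ 461 m

γ = 1 + K/(m₀c²) = 1 + 8110/139.6 = 59.095
β = √(1 − 1/γ²) = 0.99986
Dilated lifetime: γτ₀ = 59.095 × 26.0 ns = 1536.5 ns
d = βc·γτ₀ = 0.99986 × (2.998×10^8 m/s) × 1.5365×10^-6 s = 461 m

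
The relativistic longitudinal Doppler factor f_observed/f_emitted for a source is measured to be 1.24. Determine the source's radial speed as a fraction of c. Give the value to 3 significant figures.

f_obs/f_src = √((1+β)/(1−β)) = 1.24  ⇒  (1+β)/(1−β) = 1.5376
β = |1 − D²|/(1 + D²) = |1 − 1.5376|/(1 + 1.5376) = 0.212

β ≈ 0.212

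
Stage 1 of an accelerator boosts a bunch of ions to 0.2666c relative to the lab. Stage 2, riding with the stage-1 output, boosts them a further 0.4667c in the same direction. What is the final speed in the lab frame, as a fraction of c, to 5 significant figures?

u ≈ 0.65216c

Compose boost 2: (0.4667 + 0.2666)/(1 + 0.4667×0.2666) = 0.73330/1.124422 = 0.65216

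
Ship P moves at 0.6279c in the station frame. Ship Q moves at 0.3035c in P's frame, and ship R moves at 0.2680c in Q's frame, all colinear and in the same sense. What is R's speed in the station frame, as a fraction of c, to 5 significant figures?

Compose boost 2: (0.3035 + 0.6279)/(1 + 0.3035×0.6279) = 0.93140/1.190568 = 0.7823159
Compose boost 3: (0.2680 + 0.7823159)/(1 + 0.2680×0.7823159) = 1.050316/1.209661 = 0.86827

u ≈ 0.86827c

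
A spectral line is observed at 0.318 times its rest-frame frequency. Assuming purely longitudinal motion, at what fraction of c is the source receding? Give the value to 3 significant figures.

β ≈ 0.816

f_obs/f_src = √((1−β)/(1+β)) = 0.318  ⇒  (1−β)/(1+β) = 0.10112
β = |1 − D²|/(1 + D²) = |1 − 0.10112|/(1 + 0.10112) = 0.816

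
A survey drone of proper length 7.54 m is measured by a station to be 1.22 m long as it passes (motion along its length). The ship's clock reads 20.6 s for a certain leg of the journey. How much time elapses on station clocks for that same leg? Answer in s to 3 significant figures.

Length contraction ⇒ γ = L₀/L = 7.54/1.22 = 6.1803
Time dilation: Δt = γτ₀ = 6.1803 × 20.6 s = 127 s

Δt ≈ 127 s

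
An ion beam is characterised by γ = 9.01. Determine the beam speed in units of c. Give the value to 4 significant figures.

β = √(1 − 1/γ²) = √(1 − 1/9.01²) = √(0.987682) = 0.9938

β ≈ 0.9938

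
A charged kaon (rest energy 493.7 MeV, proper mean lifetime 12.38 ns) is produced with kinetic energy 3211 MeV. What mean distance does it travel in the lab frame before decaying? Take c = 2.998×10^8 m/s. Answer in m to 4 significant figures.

γ = 1 + K/(m₀c²) = 1 + 3211/493.7 = 7.50395
β = √(1 − 1/γ²) = 0.991081
Dilated lifetime: γτ₀ = 7.50395 × 12.38 ns = 92.8989 ns
d = βc·γτ₀ = 0.991081 × (2.998×10^8 m/s) × 9.28989×10^-8 s = 27.60 m

d ≈ 27.60 m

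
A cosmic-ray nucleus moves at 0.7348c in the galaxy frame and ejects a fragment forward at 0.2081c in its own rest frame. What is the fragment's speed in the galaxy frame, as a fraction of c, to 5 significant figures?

u ≈ 0.81784c

Compose boost 2: (0.2081 + 0.7348)/(1 + 0.2081×0.7348) = 0.94290/1.152912 = 0.81784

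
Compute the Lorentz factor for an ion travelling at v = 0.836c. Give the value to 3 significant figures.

γ = 1/√(1 − β²) = 1/√(1 − 0.836²) = 1/√(0.30110) = 1.82

γ ≈ 1.82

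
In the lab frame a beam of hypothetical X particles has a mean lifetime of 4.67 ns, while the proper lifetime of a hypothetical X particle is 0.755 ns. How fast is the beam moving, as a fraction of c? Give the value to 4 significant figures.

β ≈ 0.9868

γ = Δt/τ₀ = 4.67/0.755 = 6.18543
β = √(1 − 1/γ²) = √(1 − 1/6.18543²) = 0.9868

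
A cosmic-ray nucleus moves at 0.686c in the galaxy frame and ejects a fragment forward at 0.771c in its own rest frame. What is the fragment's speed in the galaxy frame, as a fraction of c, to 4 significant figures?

Compose boost 2: (0.771 + 0.686)/(1 + 0.771×0.686) = 1.457/1.52891 = 0.9530

u ≈ 0.9530c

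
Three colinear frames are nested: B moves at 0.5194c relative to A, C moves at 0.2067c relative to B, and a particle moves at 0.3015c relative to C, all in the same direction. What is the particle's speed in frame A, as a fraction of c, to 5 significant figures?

u ≈ 0.79921c

Compose boost 2: (0.2067 + 0.5194)/(1 + 0.2067×0.5194) = 0.72610/1.107360 = 0.6557037
Compose boost 3: (0.3015 + 0.6557037)/(1 + 0.3015×0.6557037) = 0.9572037/1.197695 = 0.79921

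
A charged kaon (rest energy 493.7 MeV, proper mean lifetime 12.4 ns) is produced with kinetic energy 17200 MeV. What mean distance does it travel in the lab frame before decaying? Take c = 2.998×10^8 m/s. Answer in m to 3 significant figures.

d ≈ 133 m

γ = 1 + K/(m₀c²) = 1 + 17200/493.7 = 35.839
β = √(1 − 1/γ²) = 0.99961
Dilated lifetime: γτ₀ = 35.839 × 12.4 ns = 444.40 ns
d = βc·γτ₀ = 0.99961 × (2.998×10^8 m/s) × 4.4440×10^-7 s = 133 m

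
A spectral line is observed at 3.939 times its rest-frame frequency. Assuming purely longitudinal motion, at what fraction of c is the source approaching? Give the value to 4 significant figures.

β ≈ 0.8789

f_obs/f_src = √((1+β)/(1−β)) = 3.939  ⇒  (1+β)/(1−β) = 15.5157
β = |1 − D²|/(1 + D²) = |1 − 15.5157|/(1 + 15.5157) = 0.8789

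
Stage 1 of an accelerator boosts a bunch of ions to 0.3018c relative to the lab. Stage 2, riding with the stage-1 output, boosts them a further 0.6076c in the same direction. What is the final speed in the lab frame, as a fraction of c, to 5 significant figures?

Compose boost 2: (0.6076 + 0.3018)/(1 + 0.6076×0.3018) = 0.90940/1.183374 = 0.76848

u ≈ 0.76848c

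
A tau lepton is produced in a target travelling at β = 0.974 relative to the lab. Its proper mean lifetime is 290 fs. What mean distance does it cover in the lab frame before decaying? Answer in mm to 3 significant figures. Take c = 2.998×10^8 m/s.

d ≈ 0.374 mm

γ = 1/√(1 − 0.974²) = 4.4141
Dilated lifetime: Δt = γτ₀ = 4.4141 × 290 fs = 1280.1 fs
d = vΔt = 0.974c × 1280.1 fs = 2.9201×10^8 m/s × 1.2801×10^-12 s = 0.374 mm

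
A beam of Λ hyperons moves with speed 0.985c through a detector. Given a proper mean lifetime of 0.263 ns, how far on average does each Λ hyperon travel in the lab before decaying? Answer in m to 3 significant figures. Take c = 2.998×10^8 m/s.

d ≈ 0.450 m

γ = 1/√(1 − 0.985²) = 5.7953
Dilated lifetime: Δt = γτ₀ = 5.7953 × 0.263 ns = 1.5242 ns
d = vΔt = 0.985c × 1.5242 ns = 2.9530×10^8 m/s × 1.5242×10^-9 s = 0.450 m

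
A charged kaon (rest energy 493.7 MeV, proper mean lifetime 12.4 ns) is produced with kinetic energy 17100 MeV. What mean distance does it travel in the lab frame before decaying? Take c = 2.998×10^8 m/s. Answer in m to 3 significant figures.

γ = 1 + K/(m₀c²) = 1 + 17100/493.7 = 35.636
β = √(1 − 1/γ²) = 0.99961
Dilated lifetime: γτ₀ = 35.636 × 12.4 ns = 441.89 ns
d = βc·γτ₀ = 0.99961 × (2.998×10^8 m/s) × 4.4189×10^-7 s = 132 m

d ≈ 132 m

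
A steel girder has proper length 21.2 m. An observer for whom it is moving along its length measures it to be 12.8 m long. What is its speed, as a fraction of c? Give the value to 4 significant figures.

γ = L₀/L = 21.2/12.8 = 1.65625
β = √(1 − 1/γ²) = 0.7972

β ≈ 0.7972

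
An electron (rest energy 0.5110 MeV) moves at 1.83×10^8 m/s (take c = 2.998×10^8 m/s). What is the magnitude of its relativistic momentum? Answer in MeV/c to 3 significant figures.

β = v/c = 1.83×10^8 / 2.998×10^8 = 0.61041
γ = 1/√(1 − 0.61041²) = 1.2625
p = γβm₀c = 1.2625 × 0.61041 × 0.5110 MeV/c = 0.394 MeV/c

p ≈ 0.394 MeV/c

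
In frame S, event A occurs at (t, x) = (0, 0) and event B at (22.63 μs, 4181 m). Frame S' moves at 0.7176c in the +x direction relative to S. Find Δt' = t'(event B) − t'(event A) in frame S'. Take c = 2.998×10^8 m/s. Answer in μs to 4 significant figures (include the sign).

Δt' ≈ 18.12 μs

γ = 1/√(1 − 0.7176²) = 1.43584
Δt' = γ(Δt − vΔx/c²) = 1.43584 × (22.63 μs − 0.7176×4181 m / (2.998×10^8 m/s))
= 1.43584 × (12.6224 μs) = 18.12 μs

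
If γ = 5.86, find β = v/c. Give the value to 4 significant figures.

β = √(1 − 1/γ²) = √(1 − 1/5.86²) = √(0.970879) = 0.9853

β ≈ 0.9853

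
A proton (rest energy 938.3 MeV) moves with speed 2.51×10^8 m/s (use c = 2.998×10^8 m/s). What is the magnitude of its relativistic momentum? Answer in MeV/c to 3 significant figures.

p ≈ 1440 MeV/c

β = v/c = 2.51×10^8 / 2.998×10^8 = 0.83722
γ = 1/√(1 − 0.83722²) = 1.8286
p = γβm₀c = 1.8286 × 0.83722 × 938.3 MeV/c = 1440 MeV/c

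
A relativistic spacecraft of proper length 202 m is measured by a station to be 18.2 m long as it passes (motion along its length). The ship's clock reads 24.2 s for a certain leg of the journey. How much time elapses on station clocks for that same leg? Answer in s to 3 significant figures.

Length contraction ⇒ γ = L₀/L = 202/18.2 = 11.099
Time dilation: Δt = γτ₀ = 11.099 × 24.2 s = 269 s

Δt ≈ 269 s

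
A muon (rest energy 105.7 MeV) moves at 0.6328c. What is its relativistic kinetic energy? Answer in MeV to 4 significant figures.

γ = 1/√(1 − 0.6328²) = 1.29146
K = (γ − 1)m₀c² = (1.29146 − 1) × 105.7 MeV = 0.291464 × 105.7 MeV = 30.81 MeV

K ≈ 30.81 MeV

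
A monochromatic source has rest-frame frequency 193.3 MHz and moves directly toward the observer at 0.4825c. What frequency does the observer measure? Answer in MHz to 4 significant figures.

f_obs ≈ 327.2 MHz

Relativistic Doppler: f_obs = f_src √((1+β)/(1−β))
= 193.3 × √(1.48250/0.517500) = 193.3 × 1.69255 = 327.2 MHz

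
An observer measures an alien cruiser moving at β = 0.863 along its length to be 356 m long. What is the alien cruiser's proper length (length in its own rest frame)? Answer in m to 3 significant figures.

γ = 1/√(1 − 0.863²) = 1.9794
L₀ = γL = 1.9794 × 356 = 705 m

L₀ ≈ 705 m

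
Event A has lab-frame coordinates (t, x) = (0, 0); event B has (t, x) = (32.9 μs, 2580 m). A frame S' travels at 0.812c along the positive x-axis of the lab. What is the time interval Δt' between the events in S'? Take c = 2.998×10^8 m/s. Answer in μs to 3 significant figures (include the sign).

Δt' ≈ 44.4 μs

γ = 1/√(1 − 0.812²) = 1.7133
Δt' = γ(Δt − vΔx/c²) = 1.7133 × (32.9 μs − 0.812×2580 m / (2.998×10^8 m/s))
= 1.7133 × (25.912 μs) = 44.4 μs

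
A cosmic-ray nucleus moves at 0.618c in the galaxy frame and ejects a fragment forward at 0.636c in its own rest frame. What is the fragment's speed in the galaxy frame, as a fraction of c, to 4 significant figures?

u ≈ 0.9002c

Compose boost 2: (0.636 + 0.618)/(1 + 0.636×0.618) = 1.254/1.39305 = 0.9002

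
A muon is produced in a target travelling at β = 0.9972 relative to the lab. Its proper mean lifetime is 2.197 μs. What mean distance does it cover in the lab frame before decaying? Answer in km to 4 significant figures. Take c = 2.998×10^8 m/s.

γ = 1/√(1 − 0.9972²) = 13.3724
Dilated lifetime: Δt = γτ₀ = 13.3724 × 2.197 μs = 29.3792 μs
d = vΔt = 0.9972c × 29.3792 μs = 2.98961×10^8 m/s × 2.93792×10^-5 s = 8.783 km

d ≈ 8.783 km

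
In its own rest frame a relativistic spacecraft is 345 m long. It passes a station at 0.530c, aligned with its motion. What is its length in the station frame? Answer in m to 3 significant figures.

L ≈ 293 m

γ = 1/√(1 − 0.530²) = 1.1792
Length contraction: L = L₀/γ = 345/1.1792 = 293 m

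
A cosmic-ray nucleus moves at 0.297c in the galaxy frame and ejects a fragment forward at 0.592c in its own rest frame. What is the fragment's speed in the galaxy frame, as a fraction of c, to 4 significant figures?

Compose boost 2: (0.592 + 0.297)/(1 + 0.592×0.297) = 0.8890/1.17582 = 0.7561

u ≈ 0.7561c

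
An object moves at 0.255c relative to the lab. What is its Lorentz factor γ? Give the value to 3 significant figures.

γ = 1/√(1 − β²) = 1/√(1 − 0.255²) = 1/√(0.93498) = 1.03

γ ≈ 1.03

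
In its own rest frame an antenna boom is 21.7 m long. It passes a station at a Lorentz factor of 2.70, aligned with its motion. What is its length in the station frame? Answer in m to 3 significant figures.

L ≈ 8.04 m

γ = 2.70 (given)
Length contraction: L = L₀/γ = 21.7/2.70 = 8.04 m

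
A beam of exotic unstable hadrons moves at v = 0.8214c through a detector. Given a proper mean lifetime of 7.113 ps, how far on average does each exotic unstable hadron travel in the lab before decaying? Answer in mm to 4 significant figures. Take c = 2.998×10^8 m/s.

d ≈ 3.071 mm

γ = 1/√(1 − 0.8214²) = 1.75330
Dilated lifetime: Δt = γτ₀ = 1.75330 × 7.113 ps = 12.4712 ps
d = vΔt = 0.8214c × 12.4712 ps = 2.46256×10^8 m/s × 1.24712×10^-11 s = 3.071 mm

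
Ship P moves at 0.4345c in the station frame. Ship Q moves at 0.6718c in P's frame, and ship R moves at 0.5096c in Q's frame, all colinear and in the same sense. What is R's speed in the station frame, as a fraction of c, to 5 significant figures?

u ≈ 0.95095c

Compose boost 2: (0.6718 + 0.4345)/(1 + 0.6718×0.4345) = 1.1063/1.291897 = 0.8563376
Compose boost 3: (0.5096 + 0.8563376)/(1 + 0.5096×0.8563376) = 1.365938/1.436390 = 0.95095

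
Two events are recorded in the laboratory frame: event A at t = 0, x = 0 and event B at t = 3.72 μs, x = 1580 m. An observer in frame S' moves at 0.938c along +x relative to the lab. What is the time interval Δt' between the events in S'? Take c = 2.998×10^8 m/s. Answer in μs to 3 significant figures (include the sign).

γ = 1/√(1 − 0.938²) = 2.8849
Δt' = γ(Δt − vΔx/c²) = 2.8849 × (3.72 μs − 0.938×1580 m / (2.998×10^8 m/s))
= 2.8849 × (-1.2234 μs) = -3.53 μs

Δt' ≈ -3.53 μs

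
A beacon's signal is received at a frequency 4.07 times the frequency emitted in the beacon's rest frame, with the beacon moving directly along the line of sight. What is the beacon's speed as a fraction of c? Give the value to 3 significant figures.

f_obs/f_src = √((1+β)/(1−β)) = 4.07  ⇒  (1+β)/(1−β) = 16.565
β = |1 − D²|/(1 + D²) = |1 − 16.565|/(1 + 16.565) = 0.886

β ≈ 0.886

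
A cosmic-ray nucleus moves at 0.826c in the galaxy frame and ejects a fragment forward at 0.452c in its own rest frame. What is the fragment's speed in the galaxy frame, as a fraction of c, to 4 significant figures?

Compose boost 2: (0.452 + 0.826)/(1 + 0.452×0.826) = 1.278/1.37335 = 0.9306

u ≈ 0.9306c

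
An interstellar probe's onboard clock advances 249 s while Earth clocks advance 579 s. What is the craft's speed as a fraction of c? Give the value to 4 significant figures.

γ = Δt/τ₀ = 579/249 = 2.32530
β = √(1 − 1/γ²) = √(1 − 1/2.32530²) = 0.9028

β ≈ 0.9028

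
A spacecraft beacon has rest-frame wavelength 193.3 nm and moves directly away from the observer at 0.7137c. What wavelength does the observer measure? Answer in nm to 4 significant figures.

Relativistic Doppler: λ_obs = λ_src √((1+β)/(1−β))
= 193.3 × √(1.71370/0.286300) = 193.3 × 2.44656 = 472.9 nm

λ_obs ≈ 472.9 nm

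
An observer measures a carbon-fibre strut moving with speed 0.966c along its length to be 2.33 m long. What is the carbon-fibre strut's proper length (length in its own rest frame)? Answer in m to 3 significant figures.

γ = 1/√(1 − 0.966²) = 3.8678
L₀ = γL = 3.8678 × 2.33 = 9.01 m

L₀ ≈ 9.01 m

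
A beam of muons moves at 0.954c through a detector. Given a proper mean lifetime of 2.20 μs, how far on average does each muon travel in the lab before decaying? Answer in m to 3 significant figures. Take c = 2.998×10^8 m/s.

γ = 1/√(1 − 0.954²) = 3.3355
Dilated lifetime: Δt = γτ₀ = 3.3355 × 2.20 μs = 7.3381 μs
d = vΔt = 0.954c × 7.3381 μs = 2.8601×10^8 m/s × 7.3381×10^-6 s = 2100 m

d ≈ 2100 m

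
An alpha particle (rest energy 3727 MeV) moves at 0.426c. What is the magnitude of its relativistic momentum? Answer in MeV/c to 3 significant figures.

p ≈ 1750 MeV/c

γ = 1/√(1 − 0.426²) = 1.1053
p = γβm₀c = 1.1053 × 0.426 × 3727 MeV/c = 1750 MeV/c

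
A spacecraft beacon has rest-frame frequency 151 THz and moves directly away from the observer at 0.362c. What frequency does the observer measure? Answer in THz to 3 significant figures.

f_obs ≈ 103 THz

Relativistic Doppler: f_obs = f_src √((1−β)/(1+β))
= 151 × √(0.63800/1.3620) = 151 × 0.68442 = 103 THz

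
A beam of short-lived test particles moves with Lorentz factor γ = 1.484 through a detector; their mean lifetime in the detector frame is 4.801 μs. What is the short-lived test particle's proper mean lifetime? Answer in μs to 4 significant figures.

τ₀ ≈ 3.235 μs

γ = 1.484 (given)
Proper time: τ₀ = Δt/γ = 4.801/1.484 = 3.235 μs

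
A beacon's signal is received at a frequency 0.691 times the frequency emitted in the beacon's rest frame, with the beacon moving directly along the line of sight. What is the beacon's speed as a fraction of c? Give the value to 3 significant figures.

f_obs/f_src = √((1−β)/(1+β)) = 0.691  ⇒  (1−β)/(1+β) = 0.47748
β = |1 − D²|/(1 + D²) = |1 − 0.47748|/(1 + 0.47748) = 0.354

β ≈ 0.354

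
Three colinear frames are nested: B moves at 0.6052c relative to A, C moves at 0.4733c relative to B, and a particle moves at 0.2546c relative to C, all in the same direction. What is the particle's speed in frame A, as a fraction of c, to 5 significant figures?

Compose boost 2: (0.4733 + 0.6052)/(1 + 0.4733×0.6052) = 1.0785/1.286441 = 0.8383594
Compose boost 3: (0.2546 + 0.8383594)/(1 + 0.2546×0.8383594) = 1.092959/1.213446 = 0.90071

u ≈ 0.90071c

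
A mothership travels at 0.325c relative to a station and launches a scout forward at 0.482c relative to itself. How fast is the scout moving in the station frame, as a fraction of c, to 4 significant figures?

u ≈ 0.6977c

Compose boost 2: (0.482 + 0.325)/(1 + 0.482×0.325) = 0.8070/1.15665 = 0.6977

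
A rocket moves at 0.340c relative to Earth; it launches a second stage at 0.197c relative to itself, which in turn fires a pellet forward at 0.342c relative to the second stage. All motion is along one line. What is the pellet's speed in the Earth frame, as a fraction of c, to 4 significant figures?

Compose boost 2: (0.197 + 0.340)/(1 + 0.197×0.340) = 0.5370/1.06698 = 0.503290
Compose boost 3: (0.342 + 0.503290)/(1 + 0.342×0.503290) = 0.845290/1.17213 = 0.7212

u ≈ 0.7212c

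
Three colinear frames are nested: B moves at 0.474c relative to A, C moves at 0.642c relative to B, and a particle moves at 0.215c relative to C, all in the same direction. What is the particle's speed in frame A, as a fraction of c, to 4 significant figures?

Compose boost 2: (0.642 + 0.474)/(1 + 0.642×0.474) = 1.116/1.30431 = 0.855626
Compose boost 3: (0.215 + 0.855626)/(1 + 0.215×0.855626) = 1.07063/1.18396 = 0.9043

u ≈ 0.9043c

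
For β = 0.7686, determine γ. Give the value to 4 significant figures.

γ ≈ 1.563

γ = 1/√(1 − β²) = 1/√(1 − 0.7686²) = 1/√(0.409254) = 1.563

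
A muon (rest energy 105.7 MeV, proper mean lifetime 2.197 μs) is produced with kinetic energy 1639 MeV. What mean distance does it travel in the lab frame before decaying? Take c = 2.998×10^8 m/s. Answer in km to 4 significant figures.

γ = 1 + K/(m₀c²) = 1 + 1639/105.7 = 16.5061
β = √(1 − 1/γ²) = 0.998163
Dilated lifetime: γτ₀ = 16.5061 × 2.197 μs = 36.2640 μs
d = βc·γτ₀ = 0.998163 × (2.998×10^8 m/s) × 3.62640×10^-5 s = 10.85 km

d ≈ 10.85 km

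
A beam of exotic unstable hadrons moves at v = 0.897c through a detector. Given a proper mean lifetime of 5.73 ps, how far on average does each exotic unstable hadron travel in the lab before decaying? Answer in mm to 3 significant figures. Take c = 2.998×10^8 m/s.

γ = 1/√(1 − 0.897²) = 2.2623
Dilated lifetime: Δt = γτ₀ = 2.2623 × 5.73 ps = 12.963 ps
d = vΔt = 0.897c × 12.963 ps = 2.6892×10^8 m/s × 1.2963×10^-11 s = 3.49 mm

d ≈ 3.49 mm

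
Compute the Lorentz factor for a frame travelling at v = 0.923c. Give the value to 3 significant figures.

γ ≈ 2.60

γ = 1/√(1 − β²) = 1/√(1 − 0.923²) = 1/√(0.14807) = 2.60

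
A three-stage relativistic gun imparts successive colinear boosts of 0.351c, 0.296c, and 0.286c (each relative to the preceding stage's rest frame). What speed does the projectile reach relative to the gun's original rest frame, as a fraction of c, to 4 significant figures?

Compose boost 2: (0.296 + 0.351)/(1 + 0.296×0.351) = 0.6470/1.10390 = 0.586106
Compose boost 3: (0.286 + 0.586106)/(1 + 0.286×0.586106) = 0.872106/1.16763 = 0.7469

u ≈ 0.7469c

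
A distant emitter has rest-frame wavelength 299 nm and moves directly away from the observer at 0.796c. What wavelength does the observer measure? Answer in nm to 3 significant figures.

Relativistic Doppler: λ_obs = λ_src √((1+β)/(1−β))
= 299 × √(1.7960/0.20400) = 299 × 2.9671 = 887 nm

λ_obs ≈ 887 nm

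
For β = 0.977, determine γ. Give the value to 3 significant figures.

γ = 1/√(1 − β²) = 1/√(1 − 0.977²) = 1/√(0.045471) = 4.69

γ ≈ 4.69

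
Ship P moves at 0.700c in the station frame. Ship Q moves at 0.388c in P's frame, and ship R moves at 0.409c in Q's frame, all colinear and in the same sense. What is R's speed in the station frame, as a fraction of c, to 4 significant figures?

Compose boost 2: (0.388 + 0.700)/(1 + 0.388×0.700) = 1.088/1.27160 = 0.855615
Compose boost 3: (0.409 + 0.855615)/(1 + 0.409×0.855615) = 1.26461/1.34995 = 0.9368

u ≈ 0.9368c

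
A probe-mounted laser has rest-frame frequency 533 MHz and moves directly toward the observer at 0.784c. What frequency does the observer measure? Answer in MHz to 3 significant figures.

Relativistic Doppler: f_obs = f_src √((1+β)/(1−β))
= 533 × √(1.7840/0.21600) = 533 × 2.8739 = 1530 MHz

f_obs ≈ 1530 MHz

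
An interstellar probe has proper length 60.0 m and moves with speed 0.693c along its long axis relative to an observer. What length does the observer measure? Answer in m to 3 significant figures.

γ = 1/√(1 − 0.693²) = 1.3871
Length contraction: L = L₀/γ = 60.0/1.3871 = 43.3 m

L ≈ 43.3 m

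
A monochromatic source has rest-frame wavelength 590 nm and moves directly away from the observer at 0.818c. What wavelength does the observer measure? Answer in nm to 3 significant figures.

Relativistic Doppler: λ_obs = λ_src √((1+β)/(1−β))
= 590 × √(1.8180/0.18200) = 590 × 3.1605 = 1860 nm

λ_obs ≈ 1860 nm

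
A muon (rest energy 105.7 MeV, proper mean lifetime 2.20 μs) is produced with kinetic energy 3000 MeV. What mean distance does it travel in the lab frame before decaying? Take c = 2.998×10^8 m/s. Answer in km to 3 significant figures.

d ≈ 19.4 km

γ = 1 + K/(m₀c²) = 1 + 3000/105.7 = 29.382
β = √(1 − 1/γ²) = 0.99942
Dilated lifetime: γτ₀ = 29.382 × 2.20 μs = 64.641 μs
d = βc·γτ₀ = 0.99942 × (2.998×10^8 m/s) × 6.4641×10^-5 s = 19.4 km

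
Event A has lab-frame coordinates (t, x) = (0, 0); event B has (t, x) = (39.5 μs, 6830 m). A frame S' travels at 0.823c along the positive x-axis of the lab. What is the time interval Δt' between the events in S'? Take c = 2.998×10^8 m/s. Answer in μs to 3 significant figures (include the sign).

γ = 1/√(1 − 0.823²) = 1.7604
Δt' = γ(Δt − vΔx/c²) = 1.7604 × (39.5 μs − 0.823×6830 m / (2.998×10^8 m/s))
= 1.7604 × (20.751 μs) = 36.5 μs

Δt' ≈ 36.5 μs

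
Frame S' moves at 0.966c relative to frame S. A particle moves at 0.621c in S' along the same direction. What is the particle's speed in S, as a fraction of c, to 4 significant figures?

u ≈ 0.9919c

Relativistic velocity addition: u = (u' + v)/(1 + u'v/c²)
= (0.621 + 0.966)/(1 + 0.621×0.966) = 1.587/1.59989 = 0.9919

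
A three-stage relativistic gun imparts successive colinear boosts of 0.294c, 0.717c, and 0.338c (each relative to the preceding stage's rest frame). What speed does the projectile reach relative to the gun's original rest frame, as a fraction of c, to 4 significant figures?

Compose boost 2: (0.717 + 0.294)/(1 + 0.717×0.294) = 1.011/1.21080 = 0.834987
Compose boost 3: (0.338 + 0.834987)/(1 + 0.338×0.834987) = 1.17299/1.28223 = 0.9148

u ≈ 0.9148c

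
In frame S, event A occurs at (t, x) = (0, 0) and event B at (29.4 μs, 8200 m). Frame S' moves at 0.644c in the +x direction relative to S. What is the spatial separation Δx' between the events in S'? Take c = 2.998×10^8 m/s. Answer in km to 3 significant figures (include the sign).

γ = 1/√(1 − 0.644²) = 1.3071
Δx' = γ(Δx − vΔt) = 1.3071 × (8200 m − 0.644×(2.998×10^8 m/s)×29.4×10^-6 s)
= 1.3071 × (2523.7 m) = 3.30 km

Δx' ≈ 3.30 km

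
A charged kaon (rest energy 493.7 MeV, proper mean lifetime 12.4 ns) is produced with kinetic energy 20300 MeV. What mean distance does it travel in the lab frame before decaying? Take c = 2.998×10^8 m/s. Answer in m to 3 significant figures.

d ≈ 157 m

γ = 1 + K/(m₀c²) = 1 + 20300/493.7 = 42.118
β = √(1 − 1/γ²) = 0.99972
Dilated lifetime: γτ₀ = 42.118 × 12.4 ns = 522.26 ns
d = βc·γτ₀ = 0.99972 × (2.998×10^8 m/s) × 5.2226×10^-7 s = 157 m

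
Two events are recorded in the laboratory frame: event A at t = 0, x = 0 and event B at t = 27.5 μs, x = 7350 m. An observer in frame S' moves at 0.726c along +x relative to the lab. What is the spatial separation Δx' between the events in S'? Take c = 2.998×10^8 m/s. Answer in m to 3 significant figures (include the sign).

γ = 1/√(1 − 0.726²) = 1.4541
Δx' = γ(Δx − vΔt) = 1.4541 × (7350 m − 0.726×(2.998×10^8 m/s)×27.5×10^-6 s)
= 1.4541 × (1364.5 m) = 1980 m

Δx' ≈ 1980 m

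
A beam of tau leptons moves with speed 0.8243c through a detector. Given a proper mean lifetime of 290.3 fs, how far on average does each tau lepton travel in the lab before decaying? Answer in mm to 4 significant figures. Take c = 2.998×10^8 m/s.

γ = 1/√(1 − 0.8243²) = 1.76631
Dilated lifetime: Δt = γτ₀ = 1.76631 × 290.3 fs = 512.759 fs
d = vΔt = 0.8243c × 512.759 fs = 2.47125×10^8 m/s × 5.12759×10^-13 s = 0.1267 mm

d ≈ 0.1267 mm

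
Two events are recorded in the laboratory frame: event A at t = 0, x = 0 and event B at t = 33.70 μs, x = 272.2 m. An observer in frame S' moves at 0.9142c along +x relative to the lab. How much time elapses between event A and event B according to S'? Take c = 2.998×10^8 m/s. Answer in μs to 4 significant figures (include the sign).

Δt' ≈ 81.11 μs

γ = 1/√(1 − 0.9142²) = 2.46753
Δt' = γ(Δt − vΔx/c²) = 2.46753 × (33.70 μs − 0.9142×272.2 m / (2.998×10^8 m/s))
= 2.46753 × (32.8700 μs) = 81.11 μs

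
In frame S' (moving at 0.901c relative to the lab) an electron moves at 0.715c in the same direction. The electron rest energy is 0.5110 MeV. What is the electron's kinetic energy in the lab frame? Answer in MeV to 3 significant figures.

K ≈ 2.26 MeV

u_lab = (0.715 + 0.901)/(1 + 0.715×0.901) = 0.982840
γ = 1/√(1 − 0.982840²) = 5.4212
K = (γ − 1)m₀c² = (5.4212 − 1) × 0.5110 = 4.4212 × 0.5110 = 2.26 MeV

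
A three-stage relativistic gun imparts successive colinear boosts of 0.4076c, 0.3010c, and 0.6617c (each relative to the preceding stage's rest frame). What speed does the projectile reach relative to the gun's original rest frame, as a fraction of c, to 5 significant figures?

Compose boost 2: (0.3010 + 0.4076)/(1 + 0.3010×0.4076) = 0.70860/1.122688 = 0.6311640
Compose boost 3: (0.6617 + 0.6311640)/(1 + 0.6617×0.6311640) = 1.292864/1.417641 = 0.91198

u ≈ 0.91198c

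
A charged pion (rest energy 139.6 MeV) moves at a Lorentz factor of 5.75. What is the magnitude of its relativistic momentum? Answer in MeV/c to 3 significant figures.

p ≈ 790 MeV/c

β = √(1 − 1/γ²) = √(1 − 1/5.75²) = 0.98476
p = γβm₀c = 5.75 × 0.98476 × 139.6 MeV/c = 790 MeV/c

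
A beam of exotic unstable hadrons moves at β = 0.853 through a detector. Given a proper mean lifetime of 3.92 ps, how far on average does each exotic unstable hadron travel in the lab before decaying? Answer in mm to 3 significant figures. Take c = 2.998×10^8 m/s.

γ = 1/√(1 − 0.853²) = 1.9160
Dilated lifetime: Δt = γτ₀ = 1.9160 × 3.92 ps = 7.5109 ps
d = vΔt = 0.853c × 7.5109 ps = 2.5573×10^8 m/s × 7.5109×10^-12 s = 1.92 mm

d ≈ 1.92 mm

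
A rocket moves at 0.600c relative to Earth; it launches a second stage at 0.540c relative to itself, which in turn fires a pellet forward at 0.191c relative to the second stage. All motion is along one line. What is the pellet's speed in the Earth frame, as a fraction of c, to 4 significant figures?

u ≈ 0.9034c

Compose boost 2: (0.540 + 0.600)/(1 + 0.540×0.600) = 1.140/1.32400 = 0.861027
Compose boost 3: (0.191 + 0.861027)/(1 + 0.191×0.861027) = 1.05203/1.16446 = 0.9034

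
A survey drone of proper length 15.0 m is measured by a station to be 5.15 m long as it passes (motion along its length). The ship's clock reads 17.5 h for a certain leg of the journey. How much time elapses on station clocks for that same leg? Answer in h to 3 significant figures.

Δt ≈ 51.0 h

Length contraction ⇒ γ = L₀/L = 15.0/5.15 = 2.9126
Time dilation: Δt = γτ₀ = 2.9126 × 17.5 h = 51.0 h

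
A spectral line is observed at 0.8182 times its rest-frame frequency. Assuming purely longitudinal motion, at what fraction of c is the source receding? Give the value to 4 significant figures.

f_obs/f_src = √((1−β)/(1+β)) = 0.8182  ⇒  (1−β)/(1+β) = 0.669451
β = |1 − D²|/(1 + D²) = |1 − 0.669451|/(1 + 0.669451) = 0.1980

β ≈ 0.1980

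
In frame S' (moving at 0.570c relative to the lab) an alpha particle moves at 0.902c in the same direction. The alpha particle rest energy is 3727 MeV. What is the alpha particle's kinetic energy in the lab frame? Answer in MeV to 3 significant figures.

u_lab = (0.902 + 0.570)/(1 + 0.902×0.570) = 0.972169
γ = 1/√(1 − 0.972169²) = 4.2684
K = (γ − 1)m₀c² = (4.2684 − 1) × 3727 = 3.2684 × 3727 = 12200 MeV

K ≈ 12200 MeV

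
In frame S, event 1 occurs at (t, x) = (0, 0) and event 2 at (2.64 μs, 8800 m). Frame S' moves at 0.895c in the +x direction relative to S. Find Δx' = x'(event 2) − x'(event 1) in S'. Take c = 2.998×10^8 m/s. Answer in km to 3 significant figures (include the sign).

γ = 1/√(1 − 0.895²) = 2.2418
Δx' = γ(Δx − vΔt) = 2.2418 × (8800 m − 0.895×(2.998×10^8 m/s)×2.64×10^-6 s)
= 2.2418 × (8091.6 m) = 18.1 km

Δx' ≈ 18.1 km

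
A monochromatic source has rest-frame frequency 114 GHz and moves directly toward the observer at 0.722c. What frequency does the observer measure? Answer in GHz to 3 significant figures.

Relativistic Doppler: f_obs = f_src √((1+β)/(1−β))
= 114 × √(1.7220/0.27800) = 114 × 2.4888 = 284 GHz

f_obs ≈ 284 GHz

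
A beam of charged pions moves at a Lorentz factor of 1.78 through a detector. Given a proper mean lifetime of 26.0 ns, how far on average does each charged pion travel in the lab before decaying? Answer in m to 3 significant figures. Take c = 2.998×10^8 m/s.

β = √(1 − 1/γ²) = √(1 − 1/1.78²) = 0.82727
Dilated lifetime: Δt = γτ₀ = 1.78 × 26.0 ns = 46.280 ns
d = vΔt = 0.82727c × 46.280 ns = 2.4802×10^8 m/s × 4.6280×10^-8 s = 11.5 m

d ≈ 11.5 m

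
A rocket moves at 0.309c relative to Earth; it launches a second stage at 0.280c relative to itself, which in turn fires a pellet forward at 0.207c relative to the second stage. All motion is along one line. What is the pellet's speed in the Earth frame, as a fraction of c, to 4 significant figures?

Compose boost 2: (0.280 + 0.309)/(1 + 0.280×0.309) = 0.5890/1.08652 = 0.542098
Compose boost 3: (0.207 + 0.542098)/(1 + 0.207×0.542098) = 0.749098/1.11221 = 0.6735

u ≈ 0.6735c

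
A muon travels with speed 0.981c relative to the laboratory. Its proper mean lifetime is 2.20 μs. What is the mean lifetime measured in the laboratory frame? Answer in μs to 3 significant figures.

Δt ≈ 11.3 μs

γ = 1/√(1 − 0.981²) = 5.1544
Time dilation: Δt = γτ₀ = 5.1544 × 2.20 μs = 11.3 μs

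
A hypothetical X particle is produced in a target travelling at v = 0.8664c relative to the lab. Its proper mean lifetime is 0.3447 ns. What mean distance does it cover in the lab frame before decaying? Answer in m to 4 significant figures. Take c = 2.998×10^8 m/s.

d ≈ 0.1793 m

γ = 1/√(1 − 0.8664²) = 2.00260
Dilated lifetime: Δt = γτ₀ = 2.00260 × 0.3447 ns = 0.690297 ns
d = vΔt = 0.8664c × 0.690297 ns = 2.59747×10^8 m/s × 6.90297×10^-10 s = 0.1793 m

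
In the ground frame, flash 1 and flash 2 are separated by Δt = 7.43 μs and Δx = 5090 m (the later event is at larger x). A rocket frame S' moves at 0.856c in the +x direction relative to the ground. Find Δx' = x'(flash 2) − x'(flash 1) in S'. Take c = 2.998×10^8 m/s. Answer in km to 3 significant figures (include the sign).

Δx' ≈ 6.16 km

γ = 1/√(1 − 0.856²) = 1.9343
Δx' = γ(Δx − vΔt) = 1.9343 × (5090 m − 0.856×(2.998×10^8 m/s)×7.43×10^-6 s)
= 1.9343 × (3183.2 m) = 6.16 km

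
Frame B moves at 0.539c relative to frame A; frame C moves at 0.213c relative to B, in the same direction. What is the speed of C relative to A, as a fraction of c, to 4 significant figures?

Compose boost 2: (0.213 + 0.539)/(1 + 0.213×0.539) = 0.7520/1.11481 = 0.6746

u ≈ 0.6746c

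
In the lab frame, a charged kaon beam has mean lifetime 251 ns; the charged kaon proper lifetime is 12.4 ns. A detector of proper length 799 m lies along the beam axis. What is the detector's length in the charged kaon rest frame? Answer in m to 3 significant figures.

L ≈ 39.5 m

Time dilation ⇒ γ = Δt/τ₀ = 251/12.4 = 20.242
Length contraction: L = L₀/γ = 799/20.242 = 39.5 m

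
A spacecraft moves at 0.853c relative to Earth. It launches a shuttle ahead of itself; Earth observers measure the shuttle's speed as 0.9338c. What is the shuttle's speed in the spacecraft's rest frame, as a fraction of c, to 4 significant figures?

Inverse velocity addition: u' = (u − v)/(1 − uv/c²)
= (0.9338 − 0.853)/(1 − 0.9338×0.853) = 0.08080/0.203469 = 0.3971

u' ≈ 0.3971c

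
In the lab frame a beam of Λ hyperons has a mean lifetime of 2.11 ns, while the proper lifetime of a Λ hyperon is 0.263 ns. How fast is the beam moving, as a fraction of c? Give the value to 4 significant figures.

β ≈ 0.9922

γ = Δt/τ₀ = 2.11/0.263 = 8.02281
β = √(1 − 1/γ²) = √(1 − 1/8.02281²) = 0.9922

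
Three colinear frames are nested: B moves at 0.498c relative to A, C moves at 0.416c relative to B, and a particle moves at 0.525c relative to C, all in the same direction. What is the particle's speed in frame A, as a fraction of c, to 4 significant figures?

Compose boost 2: (0.416 + 0.498)/(1 + 0.416×0.498) = 0.9140/1.20717 = 0.757144
Compose boost 3: (0.525 + 0.757144)/(1 + 0.525×0.757144) = 1.28214/1.39750 = 0.9175

u ≈ 0.9175c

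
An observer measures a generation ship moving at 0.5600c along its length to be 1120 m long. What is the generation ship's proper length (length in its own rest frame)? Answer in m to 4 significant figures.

L₀ ≈ 1352 m

γ = 1/√(1 − 0.5600²) = 1.20701
L₀ = γL = 1.20701 × 1120 = 1352 m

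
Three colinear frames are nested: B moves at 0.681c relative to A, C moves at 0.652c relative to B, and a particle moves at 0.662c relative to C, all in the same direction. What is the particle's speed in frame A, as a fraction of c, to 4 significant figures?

Compose boost 2: (0.652 + 0.681)/(1 + 0.652×0.681) = 1.333/1.44401 = 0.923123
Compose boost 3: (0.662 + 0.923123)/(1 + 0.662×0.923123) = 1.58512/1.61111 = 0.9839

u ≈ 0.9839c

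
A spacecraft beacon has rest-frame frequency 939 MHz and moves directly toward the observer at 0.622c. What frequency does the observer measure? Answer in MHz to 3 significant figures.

f_obs ≈ 1950 MHz

Relativistic Doppler: f_obs = f_src √((1+β)/(1−β))
= 939 × √(1.6220/0.37800) = 939 × 2.0715 = 1950 MHz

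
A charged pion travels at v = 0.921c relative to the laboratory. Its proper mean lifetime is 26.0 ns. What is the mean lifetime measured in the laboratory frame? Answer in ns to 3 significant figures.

Δt ≈ 66.7 ns

γ = 1/√(1 − 0.921²) = 2.5670
Time dilation: Δt = γτ₀ = 2.5670 × 26.0 ns = 66.7 ns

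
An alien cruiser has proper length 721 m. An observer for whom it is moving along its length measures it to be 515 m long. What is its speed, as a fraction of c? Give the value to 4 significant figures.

β ≈ 0.6999

γ = L₀/L = 721/515 = 1.40000
β = √(1 − 1/γ²) = 0.6999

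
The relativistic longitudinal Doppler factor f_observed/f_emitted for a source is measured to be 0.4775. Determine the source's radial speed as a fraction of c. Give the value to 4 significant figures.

f_obs/f_src = √((1−β)/(1+β)) = 0.4775  ⇒  (1−β)/(1+β) = 0.228006
β = |1 − D²|/(1 + D²) = |1 − 0.228006|/(1 + 0.228006) = 0.6287

β ≈ 0.6287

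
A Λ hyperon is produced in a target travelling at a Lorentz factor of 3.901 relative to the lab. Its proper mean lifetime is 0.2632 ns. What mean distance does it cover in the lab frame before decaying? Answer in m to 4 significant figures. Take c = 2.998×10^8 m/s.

d ≈ 0.2975 m

β = √(1 − 1/γ²) = √(1 − 1/3.901²) = 0.966585
Dilated lifetime: Δt = γτ₀ = 3.901 × 0.2632 ns = 1.02674 ns
d = vΔt = 0.966585c × 1.02674 ns = 2.89782×10^8 m/s × 1.02674×10^-9 s = 0.2975 m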